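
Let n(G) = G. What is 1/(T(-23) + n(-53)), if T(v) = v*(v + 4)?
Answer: 1/384 ≈ 0.0026042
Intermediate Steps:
T(v) = v*(4 + v)
1/(T(-23) + n(-53)) = 1/(-23*(4 - 23) - 53) = 1/(-23*(-19) - 53) = 1/(437 - 53) = 1/384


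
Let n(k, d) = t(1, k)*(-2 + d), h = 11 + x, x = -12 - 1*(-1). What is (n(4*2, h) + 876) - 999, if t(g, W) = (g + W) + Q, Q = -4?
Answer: -133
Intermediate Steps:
x = -11 (x = -12 + 1 = -11)
t(g, W) = -4 + W + g (t(g, W) = (g + W) - 4 = (W + g) - 4 = -4 + W + g)
h = 0 (h = 11 - 11 = 0)
n(k, d) = (-3 + k)*(-2 + d) (n(k, d) = (-4 + k + 1)*(-2 + d) = (-3 + k)*(-2 + d))
(n(4*2, h) + 876) - 999 = ((-3 + 4*2)*(-2 + 0) + 876) - 999 = ((-3 + 8)*(-2) + 876) - 999 = (5*(-2) + 876) - 999 = (-10 + 876) - 999 = 866 - 999 = -133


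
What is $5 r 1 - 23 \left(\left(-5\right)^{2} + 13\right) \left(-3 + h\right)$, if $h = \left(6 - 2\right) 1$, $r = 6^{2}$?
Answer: $-694$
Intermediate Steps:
$r = 36$
$h = 4$ ($h = 4 \cdot 1 = 4$)
$5 r 1 - 23 \left(\left(-5\right)^{2} + 13\right) \left(-3 + h\right) = 5 \cdot 36 \cdot 1 - 23 \left(\left(-5\right)^{2} + 13\right) \left(-3 + 4\right) = 180 \cdot 1 - 23 \left(25 + 13\right) 1 = 180 - 23 \cdot 38 \cdot 1 = 180 - 874 = -694$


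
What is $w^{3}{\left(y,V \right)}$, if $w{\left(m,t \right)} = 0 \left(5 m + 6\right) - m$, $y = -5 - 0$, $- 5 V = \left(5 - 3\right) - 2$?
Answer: $125$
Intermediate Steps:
$V = 0$ ($V = - \frac{\left(5 - 3\right) - 2}{5} = - \frac{2 - 2}{5} = \left(- \frac{1}{5}\right) 0 = 0$)
$y = -5$ ($y = -5 + 0 = -5$)
$w{\left(m,t \right)} = - m$ ($w{\left(m,t \right)} = 0 \left(6 + 5 m\right) - m = 0 - m = - m$)
$w^{3}{\left(y,V \right)} = \left(\left(-1\right) \left(-5\right)\right)^{3} = 5^{3} = 125$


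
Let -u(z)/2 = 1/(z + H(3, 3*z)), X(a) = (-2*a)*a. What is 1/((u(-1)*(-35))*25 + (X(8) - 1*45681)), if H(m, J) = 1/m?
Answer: -1/48434 ≈ -2.0647e-5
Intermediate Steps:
X(a) = -2*a²
u(z) = -2/(⅓ + z) (u(z) = -2/(z + 1/3) = -2/(z + ⅓) = -2/(⅓ + z))
1/((u(-1)*(-35))*25 + (X(8) - 1*45681)) = 1/((-6/(1 + 3*(-1))*(-35))*25 + (-2*8² - 1*45681)) = 1/((-6/(1 - 3)*(-35))*25 + (-2*64 - 45681)) = 1/((-6/(-2)*(-35))*25 + (-128 - 45681)) = 1/((-6*(-½)*(-35))*25 - 45809) = 1/((3*(-35))*25 - 45809) = 1/(-105*25 - 45809) = 1/(-2625 - 45809) = 1/(-48434) = -1/48434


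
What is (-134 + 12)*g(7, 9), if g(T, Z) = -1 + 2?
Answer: -122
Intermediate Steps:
g(T, Z) = 1
(-134 + 12)*g(7, 9) = (-134 + 12)*1 = -122*1 = -122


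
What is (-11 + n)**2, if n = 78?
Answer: 4489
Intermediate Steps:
(-11 + n)**2 = (-11 + 78)**2 = 67**2 = 4489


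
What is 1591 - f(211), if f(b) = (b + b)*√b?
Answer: 1591 - 422*√211 ≈ -4538.9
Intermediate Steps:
f(b) = 2*b^(3/2) (f(b) = (2*b)*√b = 2*b^(3/2))
1591 - f(211) = 1591 - 2*211^(3/2) = 1591 - 2*211*√211 = 1591 - 422*√211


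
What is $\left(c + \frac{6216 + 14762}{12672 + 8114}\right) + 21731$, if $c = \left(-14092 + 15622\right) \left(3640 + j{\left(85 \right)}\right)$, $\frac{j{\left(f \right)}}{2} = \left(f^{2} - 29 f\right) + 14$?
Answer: $\frac{209932073292}{10393} \approx 2.0199 \cdot 10^{7}$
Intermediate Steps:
$j{\left(f \right)} = 28 - 58 f + 2 f^{2}$ ($j{\left(f \right)} = 2 \left(\left(f^{2} - 29 f\right) + 14\right) = 2 \left(14 + f^{2} - 29 f\right) = 28 - 58 f + 2 f^{2}$)
$c = 20177640$ ($c = \left(-14092 + 15622\right) \left(3640 + \left(28 - 4930 + 2 \cdot 85^{2}\right)\right) = 1530 \left(3640 + \left(28 - 4930 + 2 \cdot 7225\right)\right) = 1530 \left(3640 + \left(28 - 4930 + 14450\right)\right) = 1530 \left(3640 + 9548\right) = 1530 \cdot 13188 = 20177640$)
$\left(c + \frac{6216 + 14762}{12672 + 8114}\right) + 21731 = \left(20177640 + \frac{6216 + 14762}{12672 + 8114}\right) + 21731 = \left(20177640 + \frac{20978}{20786}\right) + 21731 = \left(20177640 + 20978 \cdot \frac{1}{20786}\right) + 21731 = \left(20177640 + \frac{10489}{10393}\right) + 21731 = \frac{209706223009}{10393} + 21731 = \frac{209932073292}{10393}$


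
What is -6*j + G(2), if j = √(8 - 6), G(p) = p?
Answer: 2 - 6*√2 ≈ -6.4853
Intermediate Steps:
j = √2 ≈ 1.4142
-6*j + G(2) = -6*√2 + 2 = 2 - 6*√2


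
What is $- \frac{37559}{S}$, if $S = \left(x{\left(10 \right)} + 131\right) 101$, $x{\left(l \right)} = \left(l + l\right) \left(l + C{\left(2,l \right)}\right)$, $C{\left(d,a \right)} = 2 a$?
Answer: $- \frac{37559}{73831} \approx -0.50872$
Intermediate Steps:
$x{\left(l \right)} = 6 l^{2}$ ($x{\left(l \right)} = \left(l + l\right) \left(l + 2 l\right) = 2 l 3 l = 6 l^{2}$)
$S = 73831$ ($S = \left(6 \cdot 10^{2} + 131\right) 101 = \left(6 \cdot 100 + 131\right) 101 = \left(600 + 131\right) 101 = 731 \cdot 101 = 73831$)
$- \frac{37559}{S} = - \frac{37559}{73831}$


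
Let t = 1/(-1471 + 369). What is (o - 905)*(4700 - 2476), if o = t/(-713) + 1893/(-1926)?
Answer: -254097813382544/126109023 ≈ -2.0149e+6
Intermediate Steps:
t = -1/1102 (t = 1/(-1102) = -1/1102 ≈ -0.00090744)
o = -123948116/126109023 (o = -1/1102/(-713) + 1893/(-1926) = -1/1102*(-1/713) + 1893*(-1/1926) = 1/785726 - 631/642 = -123948116/126109023 ≈ -0.98286)
(o - 905)*(4700 - 2476) = (-123948116/126109023 - 905)*(4700 - 2476) = -114252613931/126109023*2224 = -254097813382544/126109023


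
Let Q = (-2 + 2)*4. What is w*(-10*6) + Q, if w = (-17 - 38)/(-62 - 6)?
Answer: -825/17 ≈ -48.529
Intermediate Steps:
Q = 0 (Q = 0*4 = 0)
w = 55/68 (w = -55/(-68) = -55*(-1/68) = 55/68 ≈ 0.80882)
w*(-10*6) + Q = 55*(-10*6)/68 + 0 = (55/68)*(-60) + 0 = -825/17 + 0 = -825/17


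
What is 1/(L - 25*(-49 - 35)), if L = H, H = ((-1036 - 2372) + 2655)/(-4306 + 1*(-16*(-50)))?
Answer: 3506/7363353 ≈ 0.00047614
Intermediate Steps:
H = 753/3506 (H = (-3408 + 2655)/(-4306 + 1*800) = -753/(-4306 + 800) = -753/(-3506) = -753*(-1/3506) = 753/3506 ≈ 0.21477)
L = 753/3506 ≈ 0.21477
1/(L - 25*(-49 - 35)) = 1/(753/3506 - 25*(-49 - 35)) = 1/(753/3506 - 25*(-84)) = 1/(753/3506 + 2100) = 1/(7363353/3506) = 3506/7363353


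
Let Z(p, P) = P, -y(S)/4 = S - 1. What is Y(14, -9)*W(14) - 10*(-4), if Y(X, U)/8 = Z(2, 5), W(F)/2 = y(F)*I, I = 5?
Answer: -20760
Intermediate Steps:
y(S) = 4 - 4*S (y(S) = -4*(S - 1) = -4*(-1 + S) = 4 - 4*S)
W(F) = 40 - 40*F (W(F) = 2*((4 - 4*F)*5) = 2*(20 - 20*F) = 40 - 40*F)
Y(X, U) = 40 (Y(X, U) = 8*5 = 40)
Y(14, -9)*W(14) - 10*(-4) = 40*(40 - 40*14) - 10*(-4) = 40*(40 - 560) + 40 = 40*(-520) + 40 = -20800 + 40 = -20760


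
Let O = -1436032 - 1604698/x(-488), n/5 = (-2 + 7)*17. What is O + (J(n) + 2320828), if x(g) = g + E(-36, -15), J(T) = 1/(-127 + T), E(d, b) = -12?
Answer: 16539100563/18625 ≈ 8.8801e+5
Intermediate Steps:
n = 425 (n = 5*((-2 + 7)*17) = 5*(5*17) = 5*85 = 425)
x(g) = -12 + g (x(g) = g - 12 = -12 + g)
O = -358205651/250 (O = -1436032 - 1604698/(-12 - 488) = -1436032 - 1604698/(-500) = -1436032 - 1604698*(-1)/500 = -1436032 - 1*(-802349/250) = -1436032 + 802349/250 = -358205651/250 ≈ -1.4328e+6)
O + (J(n) + 2320828) = -358205651/250 + (1/(-127 + 425) + 2320828) = -358205651/250 + (1/298 + 2320828) = -358205651/250 + 691606745/298 = 16539100563/18625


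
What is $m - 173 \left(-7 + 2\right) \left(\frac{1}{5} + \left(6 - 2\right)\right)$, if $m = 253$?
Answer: $3886$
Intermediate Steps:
$m - 173 \left(-7 + 2\right) \left(\frac{1}{5} + \left(6 - 2\right)\right) = 253 - 173 \left(-7 + 2\right) \left(\frac{1}{5} + \left(6 - 2\right)\right) = 253 - 173 \left(- 5 \left(\frac{1}{5} + 4\right)\right) = 253 - 173 \left(\left(-5\right) \frac{21}{5}\right) = 253 - -3633 = 253 + 3633 = 3886$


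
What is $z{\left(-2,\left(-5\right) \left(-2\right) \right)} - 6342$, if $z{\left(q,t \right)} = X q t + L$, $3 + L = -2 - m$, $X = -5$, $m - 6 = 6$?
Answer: $-6259$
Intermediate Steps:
$m = 12$ ($m = 6 + 6 = 12$)
$L = -17$ ($L = -3 - 14 = -17$)
$z{\left(q,t \right)} = -17 - 5 q t$ ($z{\left(q,t \right)} = - 5 q t - 17 = -17 - 5 q t$)
$z{\left(-2,\left(-5\right) \left(-2\right) \right)} - 6342 = \left(-17 - - 10 \left(\left(-5\right) \left(-2\right)\right)\right) - 6342 = \left(-17 - \left(-10\right) 10\right) - 6342 = \left(-17 + 100\right) - 6342 = 83 - 6342 = -6259$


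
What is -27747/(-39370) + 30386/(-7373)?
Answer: -991718189/290275010 ≈ -3.4165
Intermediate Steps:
-27747/(-39370) + 30386/(-7373) = -27747*(-1/39370) + 30386*(-1/7373) = 27747/39370 - 30386/7373 = -991718189/290275010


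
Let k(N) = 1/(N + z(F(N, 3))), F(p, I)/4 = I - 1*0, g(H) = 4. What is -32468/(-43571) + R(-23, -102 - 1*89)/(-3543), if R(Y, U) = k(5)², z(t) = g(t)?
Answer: 9317720473/12504136293 ≈ 0.74517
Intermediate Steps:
F(p, I) = 4*I (F(p, I) = 4*(I - 1*0) = 4*(I + 0) = 4*I)
z(t) = 4
k(N) = 1/(4 + N) (k(N) = 1/(N + 4) = 1/(4 + N))
R(Y, U) = 1/81 (R(Y, U) = (1/(4 + 5))² = (1/9)² = (⅑)² = 1/81)
-32468/(-43571) + R(-23, -102 - 1*89)/(-3543) = -32468/(-43571) + (1/81)/(-3543) = -32468*(-1/43571) + (1/81)*(-1/3543) = 32468/43571 - 1/286983 = 9317720473/12504136293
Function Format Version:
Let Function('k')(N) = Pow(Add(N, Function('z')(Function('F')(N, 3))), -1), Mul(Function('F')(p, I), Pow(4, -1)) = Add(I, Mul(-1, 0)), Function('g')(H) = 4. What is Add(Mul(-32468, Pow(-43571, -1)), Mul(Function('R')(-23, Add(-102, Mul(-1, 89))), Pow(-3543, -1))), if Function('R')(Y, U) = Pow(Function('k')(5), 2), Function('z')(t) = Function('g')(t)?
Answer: Rational(9317720473, 12504136293) ≈ 0.74517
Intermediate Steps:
Function('F')(p, I) = Mul(4, I) (Function('F')(p, I) = Mul(4, Add(I, Mul(-1, 0))) = Mul(4, Add(I, 0)) = Mul(4, I))
Function('z')(t) = 4
Function('k')(N) = Pow(Add(4, N), -1) (Function('k')(N) = Pow(Add(N, 4), -1) = Pow(Add(4, N), -1))
Function('R')(Y, U) = Rational(1, 81) (Function('R')(Y, U) = Pow(Pow(Add(4, 5), -1), 2) = Pow(Pow(9, -1), 2) = Pow(Rational(1, 9), 2) = Rational(1, 81))
Add(Mul(-32468, Pow(-43571, -1)), Mul(Function('R')(-23, Add(-102, Mul(-1, 89))), Pow(-3543, -1))) = Add(Mul(-32468, Pow(-43571, -1)), Mul(Rational(1, 81), Pow(-3543, -1))) = Add(Mul(-32468, Rational(-1, 43571)), Mul(Rational(1, 81), Rational(-1, 3543))) = Add(Rational(32468, 43571), Rational(-1, 286983)) = Rational(9317720473, 12504136293)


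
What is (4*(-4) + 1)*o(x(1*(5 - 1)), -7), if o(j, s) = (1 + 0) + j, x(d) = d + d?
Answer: -135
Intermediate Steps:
x(d) = 2*d
o(j, s) = 1 + j
(4*(-4) + 1)*o(x(1*(5 - 1)), -7) = (4*(-4) + 1)*(1 + 2*(1*(5 - 1))) = (-16 + 1)*(1 + 2*(1*4)) = -15*(1 + 2*4) = -15*(1 + 8) = -15*9 = -135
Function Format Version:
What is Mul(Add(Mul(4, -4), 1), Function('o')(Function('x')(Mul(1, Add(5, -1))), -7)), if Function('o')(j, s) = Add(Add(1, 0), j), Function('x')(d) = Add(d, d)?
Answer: -135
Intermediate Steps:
Function('x')(d) = Mul(2, d)
Function('o')(j, s) = Add(1, j)
Mul(Add(Mul(4, -4), 1), Function('o')(Function('x')(Mul(1, Add(5, -1))), -7)) = Mul(Add(Mul(4, -4), 1), Add(1, Mul(2, Mul(1, Add(5, -1))))) = Mul(Add(-16, 1), Add(1, Mul(2, Mul(1, 4)))) = Mul(-15, Add(1, Mul(2, 4))) = Mul(-15, Add(1, 8)) = Mul(-15, 9) = -135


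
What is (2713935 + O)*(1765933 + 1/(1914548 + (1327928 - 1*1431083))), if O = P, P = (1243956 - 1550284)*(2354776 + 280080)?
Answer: -2581838232809570686180110/1811393 ≈ -1.4253e+18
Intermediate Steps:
P = -807130168768 (P = -306328*2634856 = -807130168768)
O = -807130168768
(2713935 + O)*(1765933 + 1/(1914548 + (1327928 - 1*1431083))) = (2713935 - 807130168768)*(1765933 + 1/(1914548 + (1327928 - 1*1431083))) = -807127454833*(1765933 + 1/(1914548 + (1327928 - 1431083))) = -807127454833*(1765933 + 1/(1914548 - 103155)) = -807127454833*(1765933 + 1/1811393) = -807127454833*3198798674670/1811393 = -2581838232809570686180110/1811393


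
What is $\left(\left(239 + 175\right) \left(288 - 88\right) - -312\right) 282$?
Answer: $23437584$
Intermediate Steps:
$\left(\left(239 + 175\right) \left(288 - 88\right) - -312\right) 282 = \left(414 \cdot 200 + 312\right) 282 = \left(82800 + 312\right) 282 = 83112 \cdot 282 = 23437584$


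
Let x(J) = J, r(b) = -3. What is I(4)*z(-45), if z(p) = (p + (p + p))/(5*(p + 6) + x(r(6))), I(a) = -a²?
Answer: -120/11 ≈ -10.909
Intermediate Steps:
z(p) = 3*p/(27 + 5*p) (z(p) = (p + (p + p))/(5*(p + 6) - 3) = (p + 2*p)/(5*(6 + p) - 3) = (3*p)/((30 + 5*p) - 3) = (3*p)/(27 + 5*p) = 3*p/(27 + 5*p))
I(4)*z(-45) = (-1*4²)*(3*(-45)/(27 + 5*(-45))) = (-1*16)*(3*(-45)/(27 - 225)) = -48*(-45)/(-198) = -48*(-45)*(-1)/198 = -16*15/22 = -120/11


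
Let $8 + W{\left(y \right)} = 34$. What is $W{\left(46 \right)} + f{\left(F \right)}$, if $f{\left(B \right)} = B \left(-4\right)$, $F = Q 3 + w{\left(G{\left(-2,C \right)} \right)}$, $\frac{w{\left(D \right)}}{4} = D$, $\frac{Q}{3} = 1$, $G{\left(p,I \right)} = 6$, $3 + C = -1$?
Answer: $-106$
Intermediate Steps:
$C = -4$ ($C = -3 - 1 = -4$)
$Q = 3$ ($Q = 3 \cdot 1 = 3$)
$w{\left(D \right)} = 4 D$
$W{\left(y \right)} = 26$ ($W{\left(y \right)} = -8 + 34 = 26$)
$F = 33$ ($F = 3 \cdot 3 + 4 \cdot 6 = 9 + 24 = 33$)
$f{\left(B \right)} = - 4 B$
$W{\left(46 \right)} + f{\left(F \right)} = 26 - 132 = -106$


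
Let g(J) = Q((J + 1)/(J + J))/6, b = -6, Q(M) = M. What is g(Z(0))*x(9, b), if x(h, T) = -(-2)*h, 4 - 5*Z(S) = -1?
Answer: 3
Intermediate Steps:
Z(S) = 1 (Z(S) = ⅘ - ⅕*(-1) = ⅘ + ⅕ = 1)
x(h, T) = 2*h
g(J) = (1 + J)/(12*J) (g(J) = ((J + 1)/(J + J))/6 = ((1 + J)/((2*J)))*(⅙) = ((1 + J)*(1/(2*J)))*(⅙) = ((1 + J)/(2*J))*(⅙) = (1 + J)/(12*J))
g(Z(0))*x(9, b) = ((1/12)*(1 + 1)/1)*(2*9) = ((1/12)*1*2)*18 = (⅙)*18 = 3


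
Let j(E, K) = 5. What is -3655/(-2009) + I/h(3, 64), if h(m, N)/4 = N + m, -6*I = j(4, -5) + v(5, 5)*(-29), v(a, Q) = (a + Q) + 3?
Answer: 552049/269206 ≈ 2.0507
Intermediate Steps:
v(a, Q) = 3 + Q + a (v(a, Q) = (Q + a) + 3 = 3 + Q + a)
I = 62 (I = -(5 + (3 + 5 + 5)*(-29))/6 = -(5 + 13*(-29))/6 = -(5 - 377)/6 = -1/6*(-372) = 62)
h(m, N) = 4*N + 4*m (h(m, N) = 4*(N + m) = 4*N + 4*m)
-3655/(-2009) + I/h(3, 64) = -3655/(-2009) + 62/(4*64 + 4*3) = -3655*(-1/2009) + 62/(256 + 12) = 3655/2009 + 62/268 = 3655/2009 + 62*(1/268) = 3655/2009 + 31/134 = 552049/269206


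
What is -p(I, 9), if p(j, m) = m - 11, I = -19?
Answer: 2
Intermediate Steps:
p(j, m) = -11 + m
-p(I, 9) = -(-11 + 9) = -1*(-2) = 2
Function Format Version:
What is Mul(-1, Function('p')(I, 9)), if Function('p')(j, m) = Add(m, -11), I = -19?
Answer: 2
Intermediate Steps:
Function('p')(j, m) = Add(-11, m)
Mul(-1, Function('p')(I, 9)) = Mul(-1, Add(-11, 9)) = Mul(-1, -2) = 2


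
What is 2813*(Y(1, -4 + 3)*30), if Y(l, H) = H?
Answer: -84390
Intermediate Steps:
2813*(Y(1, -4 + 3)*30) = 2813*((-4 + 3)*30) = 2813*(-1*30) = 2813*(-30) = -84390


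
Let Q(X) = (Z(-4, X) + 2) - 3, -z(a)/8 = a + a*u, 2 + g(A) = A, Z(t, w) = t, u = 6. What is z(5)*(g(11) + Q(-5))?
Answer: -1120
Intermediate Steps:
g(A) = -2 + A
z(a) = -56*a (z(a) = -8*(a + a*6) = -8*(a + 6*a) = -56*a)
Q(X) = -5 (Q(X) = (-4 + 2) - 3 = -2 - 3 = -5)
z(5)*(g(11) + Q(-5)) = (-56*5)*((-2 + 11) - 5) = -280*(9 - 5) = -280*4 = -1120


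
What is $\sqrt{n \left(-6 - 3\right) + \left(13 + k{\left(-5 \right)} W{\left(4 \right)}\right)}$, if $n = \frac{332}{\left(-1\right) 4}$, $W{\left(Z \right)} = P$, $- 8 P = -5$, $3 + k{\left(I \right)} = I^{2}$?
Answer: $\frac{\sqrt{3095}}{2} \approx 27.816$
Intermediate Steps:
$k{\left(I \right)} = -3 + I^{2}$
$P = \frac{5}{8}$ ($P = \left(- \frac{1}{8}\right) \left(-5\right) = \frac{5}{8} \approx 0.625$)
$W{\left(Z \right)} = \frac{5}{8}$
$n = -83$ ($n = \frac{332}{-4} = 332 \left(- \frac{1}{4}\right) = -83$)
$\sqrt{n \left(-6 - 3\right) + \left(13 + k{\left(-5 \right)} W{\left(4 \right)}\right)} = \sqrt{- 83 \left(-6 - 3\right) + \left(13 + \left(-3 + \left(-5\right)^{2}\right) \frac{5}{8}\right)} = \sqrt{- 83 \left(-6 - 3\right) + \left(13 + \left(-3 + 25\right) \frac{5}{8}\right)} = \sqrt{\left(-83\right) \left(-9\right) + \left(13 + 22 \cdot \frac{5}{8}\right)} = \sqrt{747 + \left(13 + \frac{55}{4}\right)} = \sqrt{747 + \frac{107}{4}} = \sqrt{\frac{3095}{4}} = \frac{\sqrt{3095}}{2}$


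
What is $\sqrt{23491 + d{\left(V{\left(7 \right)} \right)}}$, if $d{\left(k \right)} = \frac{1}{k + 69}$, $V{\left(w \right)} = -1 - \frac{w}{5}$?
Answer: $\frac{2 \sqrt{72358199}}{111} \approx 153.27$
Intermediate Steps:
$V{\left(w \right)} = -1 - \frac{w}{5}$ ($V{\left(w \right)} = -1 - w \frac{1}{5} = -1 - \frac{w}{5}$)
$d{\left(k \right)} = \frac{1}{69 + k}$
$\sqrt{23491 + d{\left(V{\left(7 \right)} \right)}} = \sqrt{23491 + \frac{1}{69 - \frac{12}{5}}} = \sqrt{23491 + \frac{1}{\frac{333}{5}}} = \sqrt{23491 + \frac{5}{333}} = \sqrt{\frac{7822508}{333}} = \frac{2 \sqrt{72358199}}{111}$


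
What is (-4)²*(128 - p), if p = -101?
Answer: 3664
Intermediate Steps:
(-4)²*(128 - p) = (-4)²*(128 - 1*(-101)) = 16*(128 + 101) = 16*229 = 3664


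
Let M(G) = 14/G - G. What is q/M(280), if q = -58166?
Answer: 1163320/5599 ≈ 207.77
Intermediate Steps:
M(G) = -G + 14/G
q/M(280) = -58166/(-1*280 + 14/280) = -58166/(-280 + 14*(1/280)) = -58166/(-280 + 1/20) = -58166/(-5599/20) = -58166*(-20/5599) = 1163320/5599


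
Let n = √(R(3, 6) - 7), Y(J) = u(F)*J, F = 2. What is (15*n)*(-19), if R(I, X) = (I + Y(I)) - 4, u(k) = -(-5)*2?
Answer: -285*√22 ≈ -1336.8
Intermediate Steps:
u(k) = 10 (u(k) = -1*(-10) = 10)
Y(J) = 10*J
R(I, X) = -4 + 11*I (R(I, X) = (I + 10*I) - 4 = 11*I - 4 = -4 + 11*I)
n = √22 (n = √((-4 + 11*3) - 7) = √((-4 + 33) - 7) = √(29 - 7) = √22 ≈ 4.6904)
(15*n)*(-19) = (15*√22)*(-19) = -285*√22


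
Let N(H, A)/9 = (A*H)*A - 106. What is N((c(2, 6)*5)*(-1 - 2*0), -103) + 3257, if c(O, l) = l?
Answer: -2862127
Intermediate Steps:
N(H, A) = -954 + 9*H*A² (N(H, A) = 9*((A*H)*A - 106) = 9*(H*A² - 106) = 9*(-106 + H*A²) = -954 + 9*H*A²)
N((c(2, 6)*5)*(-1 - 2*0), -103) + 3257 = (-954 + 9*((6*5)*(-1 - 2*0))*(-103)²) + 3257 = (-954 + 9*(30*(-1 + 0))*10609) + 3257 = (-954 + 9*(30*(-1))*10609) + 3257 = (-954 + 9*(-30)*10609) + 3257 = (-954 - 2864430) + 3257 = -2865384 + 3257 = -2862127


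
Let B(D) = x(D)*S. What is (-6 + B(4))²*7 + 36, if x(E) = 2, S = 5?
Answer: 148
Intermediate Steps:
B(D) = 10 (B(D) = 2*5 = 10)
(-6 + B(4))²*7 + 36 = (-6 + 10)²*7 + 36 = 4²*7 + 36 = 16*7 + 36 = 112 + 36 = 148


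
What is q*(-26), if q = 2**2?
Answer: -104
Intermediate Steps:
q = 4
q*(-26) = 4*(-26) = -104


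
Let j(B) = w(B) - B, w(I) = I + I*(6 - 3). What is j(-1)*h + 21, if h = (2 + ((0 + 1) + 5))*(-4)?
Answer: 117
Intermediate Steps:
w(I) = 4*I (w(I) = I + I*3 = I + 3*I = 4*I)
h = -32 (h = (2 + (1 + 5))*(-4) = (2 + 6)*(-4) = 8*(-4) = -32)
j(B) = 3*B (j(B) = 4*B - B = 3*B)
j(-1)*h + 21 = (3*(-1))*(-32) + 21 = -3*(-32) + 21 = 96 + 21 = 117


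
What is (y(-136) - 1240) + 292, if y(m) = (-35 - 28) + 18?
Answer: -993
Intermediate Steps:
y(m) = -45 (y(m) = -63 + 18 = -45)
(y(-136) - 1240) + 292 = (-45 - 1240) + 292 = -1285 + 292 = -993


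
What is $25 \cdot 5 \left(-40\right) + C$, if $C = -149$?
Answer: $-5149$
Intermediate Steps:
$25 \cdot 5 \left(-40\right) + C = 25 \cdot 5 \left(-40\right) - 149 = 25 \left(-200\right) - 149 = -5000 - 149 = -5149$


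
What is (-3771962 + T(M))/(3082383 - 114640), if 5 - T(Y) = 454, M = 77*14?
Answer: -3772411/2967743 ≈ -1.2711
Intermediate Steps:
M = 1078
T(Y) = -449 (T(Y) = 5 - 1*454 = 5 - 454 = -449)
(-3771962 + T(M))/(3082383 - 114640) = (-3771962 - 449)/(3082383 - 114640) = -3772411/2967743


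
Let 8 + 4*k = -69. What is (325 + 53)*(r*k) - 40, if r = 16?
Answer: -116464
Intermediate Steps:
k = -77/4 (k = -2 + (¼)*(-69) = -2 - 69/4 = -77/4 ≈ -19.250)
(325 + 53)*(r*k) - 40 = (325 + 53)*(16*(-77/4)) - 40 = 378*(-308) - 40 = -116424 - 40 = -116464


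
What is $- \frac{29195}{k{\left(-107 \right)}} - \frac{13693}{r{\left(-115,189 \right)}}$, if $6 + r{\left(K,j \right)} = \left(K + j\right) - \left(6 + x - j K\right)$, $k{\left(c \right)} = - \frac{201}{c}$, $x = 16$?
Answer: $- \frac{67750755692}{4359489} \approx -15541.0$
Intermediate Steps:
$r{\left(K,j \right)} = -28 + K + j + K j$ ($r{\left(K,j \right)} = -6 + \left(\left(K + j\right) + \left(\left(j K - 6\right) - 16\right)\right) = -6 + \left(\left(K + j\right) + \left(\left(K j - 6\right) - 16\right)\right) = -6 + \left(\left(K + j\right) + \left(\left(-6 + K j\right) - 16\right)\right) = -6 + \left(\left(K + j\right) + \left(-22 + K j\right)\right) = -6 + \left(-22 + K + j + K j\right) = -28 + K + j + K j$)
$- \frac{29195}{k{\left(-107 \right)}} - \frac{13693}{r{\left(-115,189 \right)}} = - \frac{29195}{\left(-201\right) \frac{1}{-107}} - \frac{13693}{-28 - 115 + 189 - 21735} = - \frac{29195}{\left(-201\right) \left(- \frac{1}{107}\right)} - \frac{13693}{-28 - 115 + 189 - 21735} = - \frac{29195}{\frac{201}{107}} - \frac{13693}{-21689} = \left(-29195\right) \frac{107}{201} - - \frac{13693}{21689} = - \frac{3123865}{201} + \frac{13693}{21689} = - \frac{67750755692}{4359489}$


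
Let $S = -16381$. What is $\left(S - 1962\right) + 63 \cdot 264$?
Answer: $-1711$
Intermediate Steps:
$\left(S - 1962\right) + 63 \cdot 264 = \left(-16381 - 1962\right) + 63 \cdot 264 = -18343 + 16632 = -1711$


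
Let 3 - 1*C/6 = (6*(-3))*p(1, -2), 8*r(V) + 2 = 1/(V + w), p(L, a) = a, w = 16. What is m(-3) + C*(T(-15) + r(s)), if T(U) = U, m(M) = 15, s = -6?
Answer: 121281/40 ≈ 3032.0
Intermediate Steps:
r(V) = -1/4 + 1/(8*(16 + V)) (r(V) = -1/4 + 1/(8*(V + 16)) = -1/4 + 1/(8*(16 + V)))
C = -198 (C = 18 - 6*6*(-3)*(-2) = 18 - (-108)*(-2) = 18 - 6*36 = 18 - 216 = -198)
m(-3) + C*(T(-15) + r(s)) = 15 - 198*(-15 + (-31 - 2*(-6))/(8*(16 - 6))) = 15 - 198*(-15 + (1/8)*(-31 + 12)/10) = 15 - 198*(-15 + (1/8)*(1/10)*(-19)) = 15 - 198*(-15 - 19/80) = 15 - 198*(-1219/80) = 15 + 120681/40 = 121281/40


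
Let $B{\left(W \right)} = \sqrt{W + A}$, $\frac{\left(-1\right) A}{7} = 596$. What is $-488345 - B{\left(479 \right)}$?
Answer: $-488345 - i \sqrt{3693} \approx -4.8835 \cdot 10^{5} - 60.77 i$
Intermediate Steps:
$A = -4172$ ($A = \left(-7\right) 596 = -4172$)
$B{\left(W \right)} = \sqrt{-4172 + W}$ ($B{\left(W \right)} = \sqrt{W - 4172} = \sqrt{-4172 + W}$)
$-488345 - B{\left(479 \right)} = -488345 - \sqrt{-4172 + 479} = -488345 - \sqrt{-3693} = -488345 - i \sqrt{3693}$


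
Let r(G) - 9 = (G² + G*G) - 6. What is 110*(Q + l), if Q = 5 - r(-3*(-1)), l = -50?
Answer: -7260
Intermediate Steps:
r(G) = 3 + 2*G² (r(G) = 9 + ((G² + G*G) - 6) = 9 + ((G² + G²) - 6) = 9 + (2*G² - 6) = 9 + (-6 + 2*G²) = 3 + 2*G²)
Q = -16 (Q = 5 - (3 + 2*(-3*(-1))²) = 5 - (3 + 2*3²) = 5 - (3 + 2*9) = 5 - (3 + 18) = 5 - 1*21 = 5 - 21 = -16)
110*(Q + l) = 110*(-16 - 50) = 110*(-66) = -7260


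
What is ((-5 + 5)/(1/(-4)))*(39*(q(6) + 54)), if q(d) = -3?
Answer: 0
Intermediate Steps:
((-5 + 5)/(1/(-4)))*(39*(q(6) + 54)) = ((-5 + 5)/(1/(-4)))*(39*(-3 + 54)) = (0/(-¼))*(39*51) = (0*(-4))*1989 = 0*1989 = 0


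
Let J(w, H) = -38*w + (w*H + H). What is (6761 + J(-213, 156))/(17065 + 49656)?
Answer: -18217/66721 ≈ -0.27303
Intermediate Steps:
J(w, H) = H - 38*w + H*w (J(w, H) = -38*w + (H*w + H) = -38*w + (H + H*w) = H - 38*w + H*w)
(6761 + J(-213, 156))/(17065 + 49656) = (6761 + (156 - 38*(-213) + 156*(-213)))/(17065 + 49656) = (6761 + (156 + 8094 - 33228))/66721 = (6761 - 24978)*(1/66721) = -18217*1/66721 = -18217/66721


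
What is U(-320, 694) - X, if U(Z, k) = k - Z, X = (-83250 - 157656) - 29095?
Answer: 271015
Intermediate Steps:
X = -270001 (X = -240906 - 29095 = -270001)
U(-320, 694) - X = (694 - 1*(-320)) - 1*(-270001) = (694 + 320) + 270001 = 1014 + 270001 = 271015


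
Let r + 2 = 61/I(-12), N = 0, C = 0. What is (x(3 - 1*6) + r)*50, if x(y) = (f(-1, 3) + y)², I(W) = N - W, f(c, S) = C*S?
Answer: 3625/6 ≈ 604.17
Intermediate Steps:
f(c, S) = 0 (f(c, S) = 0*S = 0)
I(W) = -W (I(W) = 0 - W = -W)
x(y) = y² (x(y) = (0 + y)² = y²)
r = 37/12 (r = -2 + 61/((-1*(-12))) = -2 + 61/12 = 37/12 ≈ 3.0833)
(x(3 - 1*6) + r)*50 = ((3 - 1*6)² + 37/12)*50 = ((3 - 6)² + 37/12)*50 = ((-3)² + 37/12)*50 = (9 + 37/12)*50 = (145/12)*50 = 3625/6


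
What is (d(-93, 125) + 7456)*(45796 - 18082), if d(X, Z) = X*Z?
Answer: -115539666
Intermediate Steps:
(d(-93, 125) + 7456)*(45796 - 18082) = (-93*125 + 7456)*(45796 - 18082) = (-11625 + 7456)*27714 = -4169*27714 = -115539666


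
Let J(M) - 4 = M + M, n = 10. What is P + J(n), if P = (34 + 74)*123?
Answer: 13308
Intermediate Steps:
J(M) = 4 + 2*M (J(M) = 4 + (M + M) = 4 + 2*M)
P = 13284 (P = 108*123 = 13284)
P + J(n) = 13284 + (4 + 2*10) = 13284 + (4 + 20) = 13284 + 24 = 13308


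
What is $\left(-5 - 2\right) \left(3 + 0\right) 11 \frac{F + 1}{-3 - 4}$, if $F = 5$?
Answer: $198$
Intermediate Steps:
$\left(-5 - 2\right) \left(3 + 0\right) 11 \frac{F + 1}{-3 - 4} = \left(-5 - 2\right) \left(3 + 0\right) 11 \frac{5 + 1}{-3 - 4} = \left(-7\right) 3 \cdot 11 \frac{6}{-7} = \left(-21\right) 11 \cdot 6 \left(- \frac{1}{7}\right) = \left(-231\right) \left(- \frac{6}{7}\right) = 198$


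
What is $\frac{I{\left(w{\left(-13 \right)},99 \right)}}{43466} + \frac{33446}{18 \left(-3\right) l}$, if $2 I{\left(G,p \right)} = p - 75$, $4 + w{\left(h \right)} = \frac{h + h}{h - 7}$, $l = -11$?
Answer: $\frac{363442741}{6454701} \approx 56.307$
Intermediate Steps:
$w{\left(h \right)} = -4 + \frac{2 h}{-7 + h}$ ($w{\left(h \right)} = -4 + \frac{h + h}{h - 7} = -4 + \frac{2 h}{-7 + h}$)
$I{\left(G,p \right)} = - \frac{75}{2} + \frac{p}{2}$ ($I{\left(G,p \right)} = \frac{p - 75}{2} = \frac{-75 + p}{2} = - \frac{75}{2} + \frac{p}{2}$)
$\frac{I{\left(w{\left(-13 \right)},99 \right)}}{43466} + \frac{33446}{18 \left(-3\right) l} = \frac{- \frac{75}{2} + \frac{1}{2} \cdot 99}{43466} + \frac{33446}{18 \left(-3\right) \left(-11\right)} = \left(- \frac{75}{2} + \frac{99}{2}\right) \frac{1}{43466} + \frac{33446}{\left(-54\right) \left(-11\right)} = 12 \cdot \frac{1}{43466} + \frac{33446}{594} = \frac{6}{21733} + 33446 \cdot \frac{1}{594} = \frac{6}{21733} + \frac{16723}{297} = \frac{363442741}{6454701}$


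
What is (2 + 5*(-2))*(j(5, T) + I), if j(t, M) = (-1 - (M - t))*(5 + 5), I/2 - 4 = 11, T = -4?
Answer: -880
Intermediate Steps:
I = 30 (I = 8 + 2*11 = 8 + 22 = 30)
j(t, M) = -10 - 10*M + 10*t (j(t, M) = (-1 + (t - M))*10 = (-1 + t - M)*10 = -10 - 10*M + 10*t)
(2 + 5*(-2))*(j(5, T) + I) = (2 + 5*(-2))*((-10 - 10*(-4) + 10*5) + 30) = (2 - 10)*((-10 + 40 + 50) + 30) = -8*(80 + 30) = -8*110 = -880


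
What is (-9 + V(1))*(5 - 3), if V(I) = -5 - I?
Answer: -30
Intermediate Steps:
(-9 + V(1))*(5 - 3) = (-9 + (-5 - 1*1))*(5 - 3) = (-9 + (-5 - 1))*2 = (-9 - 6)*2 = -15*2 = -30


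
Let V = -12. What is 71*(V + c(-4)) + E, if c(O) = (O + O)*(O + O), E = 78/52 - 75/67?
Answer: 494779/134 ≈ 3692.4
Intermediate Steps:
E = 51/134 (E = 78*(1/52) - 75*1/67 = 3/2 - 75/67 = 51/134 ≈ 0.38060)
c(O) = 4*O² (c(O) = (2*O)*(2*O) = 4*O²)
71*(V + c(-4)) + E = 71*(-12 + 4*(-4)²) + 51/134 = 71*(-12 + 4*16) + 51/134 = 71*(-12 + 64) + 51/134 = 71*52 + 51/134 = 3692 + 51/134 = 494779/134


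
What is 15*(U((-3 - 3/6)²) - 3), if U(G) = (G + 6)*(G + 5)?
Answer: 74835/16 ≈ 4677.2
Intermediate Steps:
U(G) = (5 + G)*(6 + G) (U(G) = (6 + G)*(5 + G) = (5 + G)*(6 + G))
15*(U((-3 - 3/6)²) - 3) = 15*((30 + ((-3 - 3/6)²)² + 11*(-3 - 3/6)²) - 3) = 15*((30 + ((-3 - 3*⅙)²)² + 11*(-3 - 3*⅙)²) - 3) = 15*((30 + ((-3 - ½)²)² + 11*(-3 - ½)²) - 3) = 15*((30 + ((-7/2)²)² + 11*(-7/2)²) - 3) = 15*((30 + (49/4)² + 11*(49/4)) - 3) = 15*((30 + 2401/16 + 539/4) - 3) = 15*(5037/16 - 3) = 15*(4989/16) = 74835/16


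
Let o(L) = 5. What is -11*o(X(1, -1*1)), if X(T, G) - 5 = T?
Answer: -55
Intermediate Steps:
X(T, G) = 5 + T
-11*o(X(1, -1*1)) = -11*5 = -55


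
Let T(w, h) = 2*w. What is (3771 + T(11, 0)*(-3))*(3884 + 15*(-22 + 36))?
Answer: 15168270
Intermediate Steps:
(3771 + T(11, 0)*(-3))*(3884 + 15*(-22 + 36)) = (3771 + (2*11)*(-3))*(3884 + 15*(-22 + 36)) = (3771 + 22*(-3))*(3884 + 15*14) = (3771 - 66)*(3884 + 210) = 3705*4094 = 15168270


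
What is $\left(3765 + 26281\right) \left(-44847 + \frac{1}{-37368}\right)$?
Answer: $- \frac{25176184837031}{18684} \approx -1.3475 \cdot 10^{9}$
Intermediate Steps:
$\left(3765 + 26281\right) \left(-44847 + \frac{1}{-37368}\right) = 30046 \left(-44847 - \frac{1}{37368}\right) = 30046 \left(- \frac{1675842697}{37368}\right) = - \frac{25176184837031}{18684}$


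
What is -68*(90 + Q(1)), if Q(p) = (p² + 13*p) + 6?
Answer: -7480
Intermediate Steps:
Q(p) = 6 + p² + 13*p
-68*(90 + Q(1)) = -68*(90 + (6 + 1² + 13*1)) = -68*(90 + (6 + 1 + 13)) = -68*(90 + 20) = -68*110 = -7480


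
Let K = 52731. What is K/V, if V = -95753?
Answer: -7533/13679 ≈ -0.55070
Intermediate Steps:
K/V = 52731/(-95753) = 52731*(-1/95753) = -7533/13679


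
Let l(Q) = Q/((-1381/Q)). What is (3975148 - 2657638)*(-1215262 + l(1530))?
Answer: -2214230654912220/1381 ≈ -1.6034e+12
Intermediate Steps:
l(Q) = -Q²/1381 (l(Q) = Q*(-Q/1381) = -Q²/1381)
(3975148 - 2657638)*(-1215262 + l(1530)) = (3975148 - 2657638)*(-1215262 - 1/1381*1530²) = 1317510*(-1215262 - 1/1381*2340900) = 1317510*(-1215262 - 2340900/1381) = 1317510*(-1680617722/1381) = -2214230654912220/1381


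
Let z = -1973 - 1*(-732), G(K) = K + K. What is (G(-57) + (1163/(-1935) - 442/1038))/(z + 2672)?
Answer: -38505814/479034405 ≈ -0.080382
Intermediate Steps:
G(K) = 2*K
z = -1241 (z = -1973 + 732 = -1241)
(G(-57) + (1163/(-1935) - 442/1038))/(z + 2672) = (2*(-57) + (1163/(-1935) - 442/1038))/(-1241 + 2672) = (-114 + (1163*(-1/1935) - 442*1/1038))/1431 = (-114 + (-1163/1935 - 221/519))*(1/1431) = (-114 - 343744/334755)*(1/1431) = -38505814/334755*1/1431 = -38505814/479034405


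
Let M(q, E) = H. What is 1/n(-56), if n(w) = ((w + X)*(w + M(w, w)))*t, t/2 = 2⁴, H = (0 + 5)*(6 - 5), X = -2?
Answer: 1/94656 ≈ 1.0565e-5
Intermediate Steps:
H = 5 (H = 5*1 = 5)
M(q, E) = 5
t = 32 (t = 2*2⁴ = 2*16 = 32)
n(w) = 32*(-2 + w)*(5 + w) (n(w) = ((w - 2)*(w + 5))*32 = ((-2 + w)*(5 + w))*32 = 32*(-2 + w)*(5 + w))
1/n(-56) = 1/(-320 + 32*(-56)² + 96*(-56)) = 1/(-320 + 32*3136 - 5376) = 1/(-320 + 100352 - 5376) = 1/94656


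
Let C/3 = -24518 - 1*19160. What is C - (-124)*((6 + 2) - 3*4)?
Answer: -131530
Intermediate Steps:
C = -131034 (C = 3*(-24518 - 1*19160) = 3*(-24518 - 19160) = 3*(-43678) = -131034)
C - (-124)*((6 + 2) - 3*4) = -131034 - (-124)*((6 + 2) - 3*4) = -131034 - (-124)*(8 - 12) = -131034 - (-124)*(-4) = -131034 - 1*496 = -131034 - 496 = -131530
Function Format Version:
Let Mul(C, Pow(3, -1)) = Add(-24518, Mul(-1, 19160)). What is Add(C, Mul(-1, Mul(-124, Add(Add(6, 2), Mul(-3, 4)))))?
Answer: -131530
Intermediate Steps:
C = -131034 (C = Mul(3, Add(-24518, Mul(-1, 19160))) = Mul(3, Add(-24518, -19160)) = Mul(3, -43678) = -131034)
Add(C, Mul(-1, Mul(-124, Add(Add(6, 2), Mul(-3, 4))))) = Add(-131034, Mul(-1, Mul(-124, Add(Add(6, 2), Mul(-3, 4))))) = Add(-131034, Mul(-1, Mul(-124, Add(8, -12)))) = Add(-131034, Mul(-1, Mul(-124, -4))) = Add(-131034, Mul(-1, 496)) = Add(-131034, -496) = -131530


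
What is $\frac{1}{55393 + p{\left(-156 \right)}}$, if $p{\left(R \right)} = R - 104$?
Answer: $\frac{1}{55133} \approx 1.8138 \cdot 10^{-5}$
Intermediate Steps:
$p{\left(R \right)} = -104 + R$
$\frac{1}{55393 + p{\left(-156 \right)}} = \frac{1}{55393 - 260} = \frac{1}{55133}$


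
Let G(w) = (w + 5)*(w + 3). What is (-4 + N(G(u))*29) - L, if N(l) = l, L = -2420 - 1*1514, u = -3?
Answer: 3930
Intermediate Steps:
L = -3934 (L = -2420 - 1514 = -3934)
G(w) = (3 + w)*(5 + w) (G(w) = (5 + w)*(3 + w) = (3 + w)*(5 + w))
(-4 + N(G(u))*29) - L = (-4 + (15 + (-3)² + 8*(-3))*29) - 1*(-3934) = (-4 + (15 + 9 - 24)*29) + 3934 = (-4 + 0*29) + 3934 = (-4 + 0) + 3934 = -4 + 3934 = 3930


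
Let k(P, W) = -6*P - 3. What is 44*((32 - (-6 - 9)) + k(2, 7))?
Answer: 1408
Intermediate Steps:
k(P, W) = -3 - 6*P
44*((32 - (-6 - 9)) + k(2, 7)) = 44*((32 - (-6 - 9)) + (-3 - 6*2)) = 44*((32 - 1*(-15)) + (-3 - 12)) = 44*((32 + 15) - 15) = 44*(47 - 15) = 44*32 = 1408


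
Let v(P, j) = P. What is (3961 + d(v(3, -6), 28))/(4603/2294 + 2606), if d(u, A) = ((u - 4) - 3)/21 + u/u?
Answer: 190856212/125638107 ≈ 1.5191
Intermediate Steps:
d(u, A) = ⅔ + u/21 (d(u, A) = ((-4 + u) - 3)*(1/21) + 1 = (-7 + u)*(1/21) + 1 = (-⅓ + u/21) + 1 = ⅔ + u/21)
(3961 + d(v(3, -6), 28))/(4603/2294 + 2606) = (3961 + (⅔ + (1/21)*3))/(4603/2294 + 2606) = (3961 + (⅔ + ⅐))/(4603*(1/2294) + 2606) = (3961 + 17/21)/(4603/2294 + 2606) = 83198/(21*(5982767/2294)) = (83198/21)*(2294/5982767) = 190856212/125638107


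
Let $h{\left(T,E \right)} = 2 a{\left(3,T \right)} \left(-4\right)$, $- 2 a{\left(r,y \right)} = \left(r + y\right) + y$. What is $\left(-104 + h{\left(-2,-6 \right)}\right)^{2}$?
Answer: $11664$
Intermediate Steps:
$a{\left(r,y \right)} = - y - \frac{r}{2}$ ($a{\left(r,y \right)} = - \frac{\left(r + y\right) + y}{2} = - \frac{r + 2 y}{2} = - y - \frac{r}{2}$)
$h{\left(T,E \right)} = 12 + 8 T$ ($h{\left(T,E \right)} = 2 \left(- T - \frac{3}{2}\right) \left(-4\right) = 2 \left(- \frac{3}{2} - T\right) \left(-4\right) = \left(-3 - 2 T\right) \left(-4\right) = 12 + 8 T$)
$\left(-104 + h{\left(-2,-6 \right)}\right)^{2} = \left(-104 + \left(12 + 8 \left(-2\right)\right)\right)^{2} = \left(-104 + \left(12 - 16\right)\right)^{2} = \left(-104 - 4\right)^{2} = \left(-108\right)^{2} = 11664$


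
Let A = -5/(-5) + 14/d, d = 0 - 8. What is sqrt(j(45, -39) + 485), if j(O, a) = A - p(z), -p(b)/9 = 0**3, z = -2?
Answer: sqrt(1937)/2 ≈ 22.006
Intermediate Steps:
d = -8
p(b) = 0 (p(b) = -9*0**3 = -9*0 = 0)
A = -3/4 (A = -5/(-5) + 14/(-8) = -5*(-1/5) + 14*(-1/8) = 1 - 7/4 = -3/4 ≈ -0.75000)
j(O, a) = -3/4 (j(O, a) = -3/4 - 1*0 = -3/4 + 0 = -3/4)
sqrt(j(45, -39) + 485) = sqrt(-3/4 + 485) = sqrt(1937/4) = sqrt(1937)/2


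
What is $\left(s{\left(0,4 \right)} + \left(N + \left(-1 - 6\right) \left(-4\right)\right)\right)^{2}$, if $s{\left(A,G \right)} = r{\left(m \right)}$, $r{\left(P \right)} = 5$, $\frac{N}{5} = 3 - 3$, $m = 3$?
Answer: $1089$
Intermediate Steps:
$N = 0$ ($N = 5 \left(3 - 3\right) = 5 \cdot 0 = 0$)
$s{\left(A,G \right)} = 5$
$\left(s{\left(0,4 \right)} + \left(N + \left(-1 - 6\right) \left(-4\right)\right)\right)^{2} = \left(5 + \left(0 + \left(-1 - 6\right) \left(-4\right)\right)\right)^{2} = \left(5 + \left(0 - -28\right)\right)^{2} = \left(5 + \left(0 + 28\right)\right)^{2} = \left(5 + 28\right)^{2} = 33^{2} = 1089$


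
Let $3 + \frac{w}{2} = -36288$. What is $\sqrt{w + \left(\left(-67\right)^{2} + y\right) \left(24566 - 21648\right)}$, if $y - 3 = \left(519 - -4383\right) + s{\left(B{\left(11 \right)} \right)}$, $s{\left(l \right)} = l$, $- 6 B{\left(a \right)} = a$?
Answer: $\frac{\sqrt{246003843}}{3} \approx 5228.2$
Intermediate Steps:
$w = -72582$ ($w = -6 + 2 \left(-36288\right) = -6 - 72576 = -72582$)
$B{\left(a \right)} = - \frac{a}{6}$
$y = \frac{29419}{6}$ ($y = 3 + \left(\left(519 - -4383\right) - \frac{11}{6}\right) = 3 + \left(\left(519 + 4383\right) - \frac{11}{6}\right) = 3 + \left(4902 - \frac{11}{6}\right) = 3 + \frac{29401}{6} = \frac{29419}{6} \approx 4903.2$)
$\sqrt{w + \left(\left(-67\right)^{2} + y\right) \left(24566 - 21648\right)} = \sqrt{-72582 + \left(\left(-67\right)^{2} + \frac{29419}{6}\right) \left(24566 - 21648\right)} = \sqrt{-72582 + \left(4489 + \frac{29419}{6}\right) 2918} = \sqrt{-72582 + \frac{56353}{6} \cdot 2918} = \sqrt{-72582 + \frac{82219027}{3}} = \sqrt{\frac{82001281}{3}} = \frac{\sqrt{246003843}}{3}$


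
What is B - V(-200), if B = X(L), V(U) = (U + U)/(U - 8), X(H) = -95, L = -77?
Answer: -1260/13 ≈ -96.923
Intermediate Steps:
V(U) = 2*U/(-8 + U) (V(U) = (2*U)/(-8 + U) = 2*U/(-8 + U))
B = -95
B - V(-200) = -95 - 2*(-200)/(-8 - 200) = -95 - 2*(-200)/(-208) = -95 - 2*(-200)*(-1)/208 = -95 - 1*25/13 = -95 - 25/13 = -1260/13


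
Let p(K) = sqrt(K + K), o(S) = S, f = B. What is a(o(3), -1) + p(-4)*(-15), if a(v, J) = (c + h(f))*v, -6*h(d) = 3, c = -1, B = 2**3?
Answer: -9/2 - 30*I*sqrt(2) ≈ -4.5 - 42.426*I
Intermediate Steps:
B = 8
f = 8
h(d) = -1/2 (h(d) = -1/6*3 = -1/2)
p(K) = sqrt(2)*sqrt(K) (p(K) = sqrt(2*K) = sqrt(2)*sqrt(K))
a(v, J) = -3*v/2 (a(v, J) = (-1 - 1/2)*v = -3*v/2)
a(o(3), -1) + p(-4)*(-15) = -3/2*3 + (sqrt(2)*sqrt(-4))*(-15) = -9/2 + (sqrt(2)*(2*I))*(-15) = -9/2 + (2*I*sqrt(2))*(-15) = -9/2 - 30*I*sqrt(2)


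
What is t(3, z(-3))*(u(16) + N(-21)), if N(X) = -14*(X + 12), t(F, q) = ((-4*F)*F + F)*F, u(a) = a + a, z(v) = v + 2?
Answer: -15642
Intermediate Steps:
z(v) = 2 + v
u(a) = 2*a
t(F, q) = F*(F - 4*F²) (t(F, q) = (-4*F² + F)*F = (F - 4*F²)*F = F*(F - 4*F²))
N(X) = -168 - 14*X (N(X) = -14*(12 + X) = -168 - 14*X)
t(3, z(-3))*(u(16) + N(-21)) = (3²*(1 - 4*3))*(2*16 + (-168 - 14*(-21))) = (9*(1 - 12))*(32 + (-168 + 294)) = (9*(-11))*(32 + 126) = -99*158 = -15642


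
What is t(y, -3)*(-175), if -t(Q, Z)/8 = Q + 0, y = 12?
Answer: 16800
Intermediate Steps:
t(Q, Z) = -8*Q (t(Q, Z) = -8*(Q + 0) = -8*Q)
t(y, -3)*(-175) = -8*12*(-175) = -96*(-175) = 16800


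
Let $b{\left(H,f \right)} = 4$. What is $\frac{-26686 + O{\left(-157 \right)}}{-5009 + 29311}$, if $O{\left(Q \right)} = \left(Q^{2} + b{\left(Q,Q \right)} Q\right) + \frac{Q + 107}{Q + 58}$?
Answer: $- \frac{263785}{2405898} \approx -0.10964$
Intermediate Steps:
$O{\left(Q \right)} = Q^{2} + 4 Q + \frac{107 + Q}{58 + Q}$ ($O{\left(Q \right)} = \left(Q^{2} + 4 Q\right) + \frac{Q + 107}{Q + 58} = \left(Q^{2} + 4 Q\right) + \frac{107 + Q}{58 + Q} = Q^{2} + 4 Q + \frac{107 + Q}{58 + Q}$)
$\frac{-26686 + O{\left(-157 \right)}}{-5009 + 29311} = \frac{-26686 + \frac{107 + \left(-157\right)^{3} + 62 \left(-157\right)^{2} + 233 \left(-157\right)}{58 - 157}}{-5009 + 29311} = \frac{-26686 + \frac{107 - 3869893 + 62 \cdot 24649 - 36581}{-99}}{24302} = \left(-26686 - \frac{107 - 3869893 + 1528238 - 36581}{99}\right) \frac{1}{24302} = \left(-26686 - - \frac{2378129}{99}\right) \frac{1}{24302} = \left(-26686 + \frac{2378129}{99}\right) \frac{1}{24302} = \left(- \frac{263785}{99}\right) \frac{1}{24302} = - \frac{263785}{2405898}$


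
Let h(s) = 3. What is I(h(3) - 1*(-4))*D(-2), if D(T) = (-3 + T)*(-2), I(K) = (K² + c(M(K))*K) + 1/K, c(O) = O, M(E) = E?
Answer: 6870/7 ≈ 981.43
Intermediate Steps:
I(K) = 1/K + 2*K² (I(K) = (K² + K*K) + 1/K = (K² + K²) + 1/K = 2*K² + 1/K = 1/K + 2*K²)
D(T) = 6 - 2*T
I(h(3) - 1*(-4))*D(-2) = ((1 + 2*(3 - 1*(-4))³)/(3 - 1*(-4)))*(6 - 2*(-2)) = ((1 + 2*(3 + 4)³)/(3 + 4))*(6 + 4) = ((1 + 2*7³)/7)*10 = ((1 + 2*343)/7)*10 = ((1 + 686)/7)*10 = ((⅐)*687)*10 = (687/7)*10 = 6870/7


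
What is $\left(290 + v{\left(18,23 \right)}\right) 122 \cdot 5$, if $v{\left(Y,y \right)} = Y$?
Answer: $187880$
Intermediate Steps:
$\left(290 + v{\left(18,23 \right)}\right) 122 \cdot 5 = \left(290 + 18\right) 122 \cdot 5 = 308 \cdot 610 = 187880$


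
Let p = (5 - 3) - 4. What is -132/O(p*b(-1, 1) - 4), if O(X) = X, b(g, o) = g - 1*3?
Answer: -33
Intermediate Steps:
b(g, o) = -3 + g (b(g, o) = g - 3 = -3 + g)
p = -2 (p = 2 - 4 = -2)
-132/O(p*b(-1, 1) - 4) = -132/(-2*(-3 - 1) - 4) = -132/(-2*(-4) - 4) = -132/(8 - 4) = -132/4 = (¼)*(-132) = -33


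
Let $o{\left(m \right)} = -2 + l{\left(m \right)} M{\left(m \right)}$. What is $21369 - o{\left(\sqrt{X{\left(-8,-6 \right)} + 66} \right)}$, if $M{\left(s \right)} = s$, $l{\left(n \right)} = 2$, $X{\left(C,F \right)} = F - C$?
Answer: $21371 - 4 \sqrt{17} \approx 21355.0$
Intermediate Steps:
$o{\left(m \right)} = -2 + 2 m$
$21369 - o{\left(\sqrt{X{\left(-8,-6 \right)} + 66} \right)} = 21369 - \left(-2 + 2 \sqrt{\left(-6 - -8\right) + 66}\right) = 21369 - \left(-2 + 2 \sqrt{\left(-6 + 8\right) + 66}\right) = 21369 - \left(-2 + 2 \sqrt{2 + 66}\right) = 21369 - \left(-2 + 2 \sqrt{68}\right) = 21369 - \left(-2 + 2 \cdot 2 \sqrt{17}\right) = 21369 - \left(-2 + 4 \sqrt{17}\right) = 21369 + \left(2 - 4 \sqrt{17}\right) = 21371 - 4 \sqrt{17}$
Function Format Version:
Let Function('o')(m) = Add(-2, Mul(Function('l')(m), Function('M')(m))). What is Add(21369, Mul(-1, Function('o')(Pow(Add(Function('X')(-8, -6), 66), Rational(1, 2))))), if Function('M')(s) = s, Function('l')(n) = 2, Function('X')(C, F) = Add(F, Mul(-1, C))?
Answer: Add(21371, Mul(-4, Pow(17, Rational(1, 2)))) ≈ 21355.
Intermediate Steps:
Function('o')(m) = Add(-2, Mul(2, m))
Add(21369, Mul(-1, Function('o')(Pow(Add(Function('X')(-8, -6), 66), Rational(1, 2))))) = Add(21369, Mul(-1, Add(-2, Mul(2, Pow(Add(Add(-6, Mul(-1, -8)), 66), Rational(1, 2)))))) = Add(21369, Mul(-1, Add(-2, Mul(2, Pow(Add(Add(-6, 8), 66), Rational(1, 2)))))) = Add(21369, Mul(-1, Add(-2, Mul(2, Pow(Add(2, 66), Rational(1, 2)))))) = Add(21369, Mul(-1, Add(-2, Mul(2, Pow(68, Rational(1, 2)))))) = Add(21369, Mul(-1, Add(-2, Mul(2, Mul(2, Pow(17, Rational(1, 2))))))) = Add(21369, Mul(-1, Add(-2, Mul(4, Pow(17, Rational(1, 2)))))) = Add(21369, Add(2, Mul(-4, Pow(17, Rational(1, 2))))) = Add(21371, Mul(-4, Pow(17, Rational(1, 2))))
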